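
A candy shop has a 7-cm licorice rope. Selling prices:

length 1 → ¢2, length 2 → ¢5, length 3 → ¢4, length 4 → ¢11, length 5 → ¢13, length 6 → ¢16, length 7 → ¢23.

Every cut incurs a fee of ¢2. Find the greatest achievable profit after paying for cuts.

Build net[k] bottom-up: net[k] = max over allowed piece i of (p[i] + net[k−i]) − 2 per cut.
net[1] = 2
net[2] = max(2+2-2, 5+0) = 5
net[3] = max(2+5-2, 5+2-2, 4+0) = 5
net[4] = max(2+5-2, 5+5-2, 4+2-2, 11+0) = 11
net[5] = max(2+11-2, 5+5-2, 4+5-2, 11+2-2, 13+0) = 13
net[6] = max(2+13-2, 5+11-2, 4+5-2, 11+5-2, 13+2-2, 16+0) = 16
net[7] = max(2+16-2, 5+13-2, 4+11-2, …, 16+2-2, 23+0) = 23
Best is to make no cuts and sell whole for ¢23.

23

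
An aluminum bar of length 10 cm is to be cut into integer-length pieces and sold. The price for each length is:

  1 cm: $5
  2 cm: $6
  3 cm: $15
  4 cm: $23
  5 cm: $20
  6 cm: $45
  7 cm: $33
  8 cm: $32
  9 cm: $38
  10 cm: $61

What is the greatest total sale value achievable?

Let R[k] be the best obtainable value from length k. For each k, try every first piece i and keep the best of price[i] + R[k−i].
R[1] = 5
R[2] = 10  (first piece 1, then R[1]=5)
R[3] = 15  (first piece 1, then R[2]=10)
R[4] = 23
R[5] = 28  (first piece 1, then R[4]=23)
R[6] = 45
R[7] = 50  (first piece 1, then R[6]=45)
R[8] = 55  (first piece 1, then R[7]=50)
R[9] = 60  (first piece 1, then R[8]=55)
R[10] = 68  (first piece 4, then R[6]=45)
One optimal cutting: 6 + 4 → $45 + $23 = $68.

68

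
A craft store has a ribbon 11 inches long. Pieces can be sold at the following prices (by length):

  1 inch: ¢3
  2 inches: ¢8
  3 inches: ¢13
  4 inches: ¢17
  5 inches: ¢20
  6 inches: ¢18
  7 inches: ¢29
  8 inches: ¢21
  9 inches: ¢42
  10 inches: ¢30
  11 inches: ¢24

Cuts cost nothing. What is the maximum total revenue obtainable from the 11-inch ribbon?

50

Let best[k] be the best obtainable value from length k. For each k, try every first piece i and keep the best of price[i] + best[k−i].
best[1] = 3
best[2] = 8
best[3] = 13
best[4] = 17
best[5] = 21  (first piece 2, then best[3]=13)
best[6] = 26  (first piece 3, then best[3]=13)
best[7] = 30  (first piece 3, then best[4]=17)
best[8] = 34  (first piece 2, then best[6]=26)
best[9] = 42
best[10] = 45  (first piece 1, then best[9]=42)
best[11] = 50  (first piece 2, then best[9]=42)
One optimal cutting: 9 + 2 → ¢42 + ¢8 = ¢50.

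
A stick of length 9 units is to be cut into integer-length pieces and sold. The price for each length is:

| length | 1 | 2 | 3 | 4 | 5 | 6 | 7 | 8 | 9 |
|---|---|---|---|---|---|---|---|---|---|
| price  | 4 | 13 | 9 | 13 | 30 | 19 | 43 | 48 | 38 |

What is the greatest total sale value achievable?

Let best[k] be the best obtainable value from length k. For each k, try every first piece i and keep the best of price[i] + best[k−i].
best[1] = 4
best[2] = max(4+4, 13+0) = 13
best[3] = max(4+13, 13+4, 9+0) = 17
best[4] = max(4+17, 13+13, 9+4, 13+0) = 26
best[5] = max(4+26, 13+17, 9+13, 13+4, 30+0) = 30
best[6] = max(4+30, 13+26, 9+17, 13+13, 30+4, 19+0) = 39
best[7] = max(4+39, 13+30, 9+26, …, 19+4, 43+0) = 43
best[8] = max(4+43, 13+39, 9+30, …, 43+4, 48+0) = 52
best[9] = max(4+52, 13+43, 9+39, …, 48+4, 38+0) = 56
One optimal cutting: 2 + 2 + 2 + 2 + 1 → €13 + €13 + €13 + €13 + €4 = €56.

56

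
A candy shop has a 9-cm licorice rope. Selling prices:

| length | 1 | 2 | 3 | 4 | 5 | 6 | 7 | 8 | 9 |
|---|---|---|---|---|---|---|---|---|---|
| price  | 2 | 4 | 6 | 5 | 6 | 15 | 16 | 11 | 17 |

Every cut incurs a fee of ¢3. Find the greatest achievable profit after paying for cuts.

18

Consider every possible first cut. net[k] is the best of p[i]+net[k−i] over all sellable i≤k, charging 3 whenever i<k.
net[1] = 2
net[2] = max(2+2-3, 4+0) = 4
net[3] = max(2+4-3, 4+2-3, 6+0) = 6
net[4] = max(2+6-3, 4+4-3, 6+2-3, 5+0) = 5
net[5] = max(2+5-3, 4+6-3, 6+4-3, 5+2-3, 6+0) = 7
net[6] = max(2+7-3, 4+5-3, 6+6-3, 5+4-3, 6+2-3, 15+0) = 15
net[7] = max(2+15-3, 4+7-3, 6+5-3, …, 15+2-3, 16+0) = 16
net[8] = max(2+16-3, 4+15-3, 6+7-3, …, 16+2-3, 11+0) = 16
net[9] = max(2+16-3, 4+16-3, 6+15-3, …, 11+2-3, 17+0) = 18
One optimal plan: pieces 6 + 3 (1 cut) → ¢21 − ¢3 = ¢18.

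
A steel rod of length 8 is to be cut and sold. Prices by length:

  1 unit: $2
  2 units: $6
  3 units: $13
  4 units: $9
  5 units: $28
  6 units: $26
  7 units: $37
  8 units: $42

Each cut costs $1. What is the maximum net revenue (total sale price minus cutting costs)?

Let r[k] be the best obtainable value from length k. For each k, try every first piece i and keep the best of price[i] + r[k−i] minus the 1 cut fee when i<k.
r[1] = 2
r[2] = max(2+2-1, 6+0) = 6
r[3] = max(2+6-1, 6+2-1, 13+0) = 13
r[4] = max(2+13-1, 6+6-1, 13+2-1, 9+0) = 14
r[5] = max(2+14-1, 6+13-1, 13+6-1, 9+2-1, 28+0) = 28
r[6] = max(2+28-1, 6+14-1, 13+13-1, 9+6-1, 28+2-1, 26+0) = 29
r[7] = max(2+29-1, 6+28-1, 13+14-1, …, 26+2-1, 37+0) = 37
r[8] = max(2+37-1, 6+29-1, 13+28-1, …, 37+2-1, 42+0) = 42
Best is to make no cuts and sell whole for $42.

42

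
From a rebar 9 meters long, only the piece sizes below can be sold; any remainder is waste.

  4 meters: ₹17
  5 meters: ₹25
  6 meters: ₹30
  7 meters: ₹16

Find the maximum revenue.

42

Build r[k] bottom-up: r[k] = max over allowed piece i of (p[i] + r[k−i]).
r[1] = 0
r[2] = 0
r[3] = 0
r[4] = 17
r[5] = 25
r[6] = 30
r[7] = 30
r[8] = 34  (first piece 4, then r[4]=17)
r[9] = 42  (first piece 4, then r[5]=25)
One optimal cutting: 5 + 4 → ₹42.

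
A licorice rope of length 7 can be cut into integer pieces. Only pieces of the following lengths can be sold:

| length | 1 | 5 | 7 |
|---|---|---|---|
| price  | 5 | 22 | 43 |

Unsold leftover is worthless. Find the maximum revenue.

Let r[k] be the best obtainable value from length k. For each k, try every first piece i and keep the best of price[i] + r[k−i].
r[1] = 5
r[2] = 10  (first piece 1, then r[1]=5)
r[3] = 15  (first piece 1, then r[2]=10)
r[4] = 20  (first piece 1, then r[3]=15)
r[5] = max(5+20, 22+0) = 25
r[6] = max(5+25, 22+5) = 30
r[7] = max(5+30, 22+10, 43+0) = 43
One optimal cutting: 7 → ¢43.

43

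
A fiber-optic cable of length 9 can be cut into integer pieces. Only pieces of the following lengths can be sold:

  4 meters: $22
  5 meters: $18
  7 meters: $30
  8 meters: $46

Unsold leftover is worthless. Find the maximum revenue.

46

Let f[k] be the best obtainable value from length k. For each k, try every first piece i and keep the best of price[i] + f[k−i].
f[1] = 0
f[2] = 0
f[3] = 0
f[4] = 22
f[5] = 22
f[6] = 22
f[7] = 30
f[8] = 46
f[9] = 46
One optimal cutting: pieces 8 with 1 meter of scrap → $46.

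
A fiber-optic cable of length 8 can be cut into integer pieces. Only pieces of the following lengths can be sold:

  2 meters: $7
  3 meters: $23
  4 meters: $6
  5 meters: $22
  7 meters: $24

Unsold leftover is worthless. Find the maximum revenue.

Let r[k] be the best obtainable value from length k. For each k, try every first piece i and keep the best of price[i] + r[k−i].
r[1] = 0
r[2] = 7
r[3] = 23
r[4] = 23
r[5] = 30  (first piece 2, then r[3]=23)
r[6] = 46  (first piece 3, then r[3]=23)
r[7] = 46
r[8] = 53  (first piece 2, then r[6]=46)
One optimal cutting: 3 + 3 + 2 → $53.

53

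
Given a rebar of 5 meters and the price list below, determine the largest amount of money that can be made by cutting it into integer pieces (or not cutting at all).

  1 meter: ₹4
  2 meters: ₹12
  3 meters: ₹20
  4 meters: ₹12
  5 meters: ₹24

32

Build v[k] bottom-up: v[k] = max over allowed piece i of (p[i] + v[k−i]).
v[1] = 4
v[2] = max(4+4, 12+0) = 12
v[3] = max(4+12, 12+4, 20+0) = 20
v[4] = max(4+20, 12+12, 20+4, 12+0) = 24
v[5] = max(4+24, 12+20, 20+12, 12+4, 24+0) = 32
One optimal cutting: 3 + 2 → ₹20 + ₹12 = ₹32.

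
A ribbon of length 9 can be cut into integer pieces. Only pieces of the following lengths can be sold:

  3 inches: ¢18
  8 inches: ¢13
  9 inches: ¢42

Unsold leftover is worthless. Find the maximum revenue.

54

Let r[k] be the best obtainable value from length k. For each k, try every first piece i and keep the best of price[i] + r[k−i].
r[1] = 0
r[2] = 0
r[3] = 18
r[4] = 18
r[5] = 18
r[6] = 36  (first piece 3, then r[3]=18)
r[7] = 36
r[8] = 36
r[9] = 54  (first piece 3, then r[6]=36)
One optimal cutting: 3 + 3 + 3 → ¢54.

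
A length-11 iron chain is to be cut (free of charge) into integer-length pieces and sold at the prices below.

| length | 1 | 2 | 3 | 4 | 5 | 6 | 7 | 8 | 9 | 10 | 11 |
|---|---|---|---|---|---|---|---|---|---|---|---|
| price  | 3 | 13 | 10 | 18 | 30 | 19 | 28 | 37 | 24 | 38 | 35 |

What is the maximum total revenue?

69

Let r[k] be the best obtainable value from length k. For each k, try every first piece i and keep the best of price[i] + r[k−i].
r[1] = 3
r[2] = 13
r[3] = 16  (first piece 1, then r[2]=13)
r[4] = 26  (first piece 2, then r[2]=13)
r[5] = 30
r[6] = 39  (first piece 2, then r[4]=26)
r[7] = 43  (first piece 2, then r[5]=30)
r[8] = 52  (first piece 2, then r[6]=39)
r[9] = 56  (first piece 2, then r[7]=43)
r[10] = 65  (first piece 2, then r[8]=52)
r[11] = 69  (first piece 2, then r[9]=56)
One optimal cutting: 5 + 2 + 2 + 2 → $30 + $13 + $13 + $13 = $69.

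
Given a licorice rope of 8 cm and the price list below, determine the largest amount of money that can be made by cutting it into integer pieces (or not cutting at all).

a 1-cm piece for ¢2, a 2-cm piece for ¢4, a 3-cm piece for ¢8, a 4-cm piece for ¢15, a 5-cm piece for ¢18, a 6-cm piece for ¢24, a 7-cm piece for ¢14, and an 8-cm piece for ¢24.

30

Consider every possible first cut. v[k] is the best of p[i]+v[k−i] over all sellable i≤k.
v[1] = 2
v[2] = max(2+2, 4+0) = 4
v[3] = max(2+4, 4+2, 8+0) = 8
v[4] = max(2+8, 4+4, 8+2, 15+0) = 15
v[5] = max(2+15, 4+8, 8+4, 15+2, 18+0) = 18
v[6] = max(2+18, 4+15, 8+8, 15+4, 18+2, 24+0) = 24
v[7] = max(2+24, 4+18, 8+15, …, 24+2, 14+0) = 26
v[8] = max(2+26, 4+24, 8+18, …, 14+2, 24+0) = 30
One optimal cutting: 4 + 4 → ¢15 + ¢15 = ¢30.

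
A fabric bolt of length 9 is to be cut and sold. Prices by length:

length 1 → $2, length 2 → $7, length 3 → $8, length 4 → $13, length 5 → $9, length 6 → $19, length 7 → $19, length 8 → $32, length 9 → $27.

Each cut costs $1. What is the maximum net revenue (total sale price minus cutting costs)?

Build r[k] bottom-up: r[k] = max over allowed piece i of (p[i] + r[k−i]) − 1 per cut.
r[1] = 2
r[2] = max(2+2-1, 7+0) = 7
r[3] = max(2+7-1, 7+2-1, 8+0) = 8
r[4] = max(2+8-1, 7+7-1, 8+2-1, 13+0) = 13
r[5] = max(2+13-1, 7+8-1, 8+7-1, 13+2-1, 9+0) = 14
r[6] = max(2+14-1, 7+13-1, 8+8-1, 13+7-1, 9+2-1, 19+0) = 19
r[7] = max(2+19-1, 7+14-1, 8+13-1, …, 19+2-1, 19+0) = 20
r[8] = max(2+20-1, 7+19-1, 8+14-1, …, 19+2-1, 32+0) = 32
r[9] = max(2+32-1, 7+20-1, 8+19-1, …, 32+2-1, 27+0) = 33
One optimal plan: pieces 8 + 1 (1 cut) → $34 − $1 = $33.

33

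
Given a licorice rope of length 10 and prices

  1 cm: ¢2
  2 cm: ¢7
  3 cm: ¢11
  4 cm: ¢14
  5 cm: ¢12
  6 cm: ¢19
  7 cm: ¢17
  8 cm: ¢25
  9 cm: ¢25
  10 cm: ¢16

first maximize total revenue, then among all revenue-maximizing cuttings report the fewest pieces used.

3

Build r[k] bottom-up: r[k] = max over allowed piece i of (p[i] + r[k−i]).
r[1] = 2
r[2] = 7
r[3] = 11
r[4] = 14  (first piece 2, then r[2]=7)
r[5] = 18  (first piece 2, then r[3]=11)
r[6] = 22  (first piece 3, then r[3]=11)
r[7] = 25  (first piece 2, then r[5]=18)
r[8] = 29  (first piece 2, then r[6]=22)
r[9] = 33  (first piece 3, then r[6]=22)
r[10] = 36  (first piece 2, then r[8]=29)
Maximum revenue is ¢36.
Now minimize piece count subject to staying optimal: for each k, pieces[k] = 1 + min over i with p[i]+r[k−i]=r[k] of pieces[k−i].
pieces[7] = 2
pieces[8] = 3
pieces[9] = 3
pieces[10] = 3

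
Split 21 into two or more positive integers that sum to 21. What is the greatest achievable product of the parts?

2187

Fill P[k] for k=2..21: at each k try every first piece i and multiply by the better of (k−i) uncut or P[k−i].
P[2] = 1·max(1,0) = 1·1 = 1
P[3] = max(1·2, 2·1) = 2
P[4] = max(1·3, 2·2, 3·1) = 4
P[5] = max(1·4, 2·3, 3·2, 4·1) = 6
P[6] = max(1·6, 2·4, 3·3, 4·2, 5·1) = 9
P[7] = max(1·9, 2·6, 3·4, 4·3, 5·2, 6·1) = 12
P[8] = max(1·12, 2·9, 3·6, …, 6·2, 7·1) = 18
P[9] = max(1·18, 2·12, 3·9, …, 7·2, 8·1) = 27
P[10] = max(1·27, 2·18, 3·12, …, 8·2, 9·1) = 36
P[11] = max(1·36, 2·27, 3·18, …, 9·2, 10·1) = 54
P[12] = max(1·54, 2·36, 3·27, …, 10·2, 11·1) = 81
P[13] = max(1·81, 2·54, 3·36, …, 11·2, 12·1) = 108
P[14] = max(1·108, 2·81, 3·54, …, 12·2, 13·1) = 162
P[15] = max(1·162, 2·108, 3·81, …, 13·2, 14·1) = 243
P[16] = max(1·243, 2·162, 3·108, …, 14·2, 15·1) = 324
P[17] = max(1·324, 2·243, 3·162, …, 15·2, 16·1) = 486
P[18] = max(1·486, 2·324, 3·243, …, 16·2, 17·1) = 729
P[19] = max(1·729, 2·486, 3·324, …, 17·2, 18·1) = 972
P[20] = max(1·972, 2·729, 3·486, …, 18·2, 19·1) = 1458
P[21] = max(1·1458, 2·972, 3·729, …, 19·2, 20·1) = 2187
One optimal split: 3 + 3 + 3 + 3 + 3 + 3 + 3; product 3·3·3·3·3·3·3 = 2187.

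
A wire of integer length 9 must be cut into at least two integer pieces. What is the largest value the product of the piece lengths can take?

Define m[k] = max over 1≤i<k of i · max(k−i, m[k−i]); the inner max lets the remainder stay uncut if that's better.
Small cases: m[2]=1, m[3]=2.
m[4] = 2*max(2,1) = 2*2 = 4
m[5] = 2*max(3,2) = 2*3 = 6
m[6] = 3*max(3,2) = 3*3 = 9
m[7] = 2*max(5,6) = 2*6 = 12
m[8] = 2*max(6,9) = 2*9 = 18
m[9] = 3*max(6,9) = 3*9 = 27
One optimal split: 3 + 3 + 3; product 3*3*3 = 27.

27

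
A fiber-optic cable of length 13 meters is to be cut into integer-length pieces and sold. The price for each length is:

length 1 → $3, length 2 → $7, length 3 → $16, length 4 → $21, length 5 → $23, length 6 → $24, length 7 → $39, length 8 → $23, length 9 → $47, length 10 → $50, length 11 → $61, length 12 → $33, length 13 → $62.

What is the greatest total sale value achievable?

Let best[k] be the best obtainable value from length k. For each k, try every first piece i and keep the best of price[i] + best[k−i].
best[1] = 3
best[2] = 7
best[3] = 16
best[4] = 21
best[5] = 24  (first piece 1, then best[4]=21)
best[6] = 32  (first piece 3, then best[3]=16)
best[7] = 39
best[8] = 42  (first piece 1, then best[7]=39)
best[9] = 48  (first piece 3, then best[6]=32)
best[10] = 55  (first piece 3, then best[7]=39)
best[11] = 61
best[12] = 64  (first piece 1, then best[11]=61)
best[13] = 71  (first piece 3, then best[10]=55)
One optimal cutting: 7 + 3 + 3 → $39 + $16 + $16 = $71.

71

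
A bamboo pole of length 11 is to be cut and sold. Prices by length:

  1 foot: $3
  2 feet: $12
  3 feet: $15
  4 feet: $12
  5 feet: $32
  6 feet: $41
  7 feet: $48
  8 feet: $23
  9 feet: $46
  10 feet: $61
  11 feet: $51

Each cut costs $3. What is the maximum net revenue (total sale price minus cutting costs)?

Build v[k] bottom-up: v[k] = max over allowed piece i of (p[i] + v[k−i]) − 3 per cut.
v[1] = 3
v[2] = 12
v[3] = 15
v[4] = 21  (first piece 2, then v[2]=12)
v[5] = 32
v[6] = 41
v[7] = 48
v[8] = 50  (first piece 2, then v[6]=41)
v[9] = 57  (first piece 2, then v[7]=48)
v[10] = 61  (first piece 5, then v[5]=32)
v[11] = 70  (first piece 5, then v[6]=41)
One optimal plan: pieces 6 + 5 (1 cut) → $73 − $3 = $70.

70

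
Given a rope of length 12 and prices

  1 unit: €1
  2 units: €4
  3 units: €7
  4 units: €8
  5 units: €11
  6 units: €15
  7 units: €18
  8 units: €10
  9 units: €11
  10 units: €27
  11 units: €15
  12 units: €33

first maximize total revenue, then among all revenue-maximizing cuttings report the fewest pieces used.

1

Build r[k] bottom-up: r[k] = max over allowed piece i of (p[i] + r[k−i]).
r[1] = 1
r[2] = max(1+1, 4+0) = 4
r[3] = max(1+4, 4+1, 7+0) = 7
r[4] = max(1+7, 4+4, 7+1, 8+0) = 8
r[5] = max(1+8, 4+7, 7+4, 8+1, 11+0) = 11
r[6] = max(1+11, 4+8, 7+7, 8+4, 11+1, 15+0) = 15
r[7] = max(1+15, 4+11, 7+8, …, 15+1, 18+0) = 18
r[8] = max(1+18, 4+15, 7+11, …, 18+1, 10+0) = 19
r[9] = max(1+19, 4+18, 7+15, …, 10+1, 11+0) = 22
r[10] = max(1+22, 4+19, 7+18, …, 11+1, 27+0) = 27
r[11] = max(1+27, 4+22, 7+19, …, 27+1, 15+0) = 28
r[12] = max(1+28, 4+27, 7+22, …, 15+1, 33+0) = 33
Maximum revenue is €33.
Now minimize piece count subject to staying optimal: for each k, pieces[k] = 1 + min over i with p[i]+r[k−i]=r[k] of pieces[k−i].
pieces[9] = 2
pieces[10] = 1
pieces[11] = 2
pieces[12] = 1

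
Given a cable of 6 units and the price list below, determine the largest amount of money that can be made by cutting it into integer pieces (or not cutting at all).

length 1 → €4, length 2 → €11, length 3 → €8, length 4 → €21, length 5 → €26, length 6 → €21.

Consider every possible first cut. best[k] is the best of p[i]+best[k−i] over all sellable i≤k.
best[1] = 4
best[2] = 11
best[3] = 15  (first piece 1, then best[2]=11)
best[4] = 22  (first piece 2, then best[2]=11)
best[5] = 26  (first piece 1, then best[4]=22)
best[6] = 33  (first piece 2, then best[4]=22)
One optimal cutting: 2 + 2 + 2 → €11 + €11 + €11 = €33.

33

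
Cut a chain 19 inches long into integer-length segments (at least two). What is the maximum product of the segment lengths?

972

Define P[k] = max over 1≤i<k of i · max(k−i, P[k−i]); the inner max lets the remainder stay uncut if that's better.
P[2] = 1·max(1,0) = 1·1 = 1
P[3] = 1·max(2,1) = 1·2 = 2
P[4] = 2·max(2,1) = 2·2 = 4
P[5] = 2·max(3,2) = 2·3 = 6
P[6] = 3·max(3,2) = 3·3 = 9
P[7] = 2·max(5,6) = 2·6 = 12
P[8] = 2·max(6,9) = 2·9 = 18
P[9] = 3·max(6,9) = 3·9 = 27
P[10] = 2·max(8,18) = 2·18 = 36
P[11] = 2·max(9,27) = 2·27 = 54
P[12] = 3·max(9,27) = 3·27 = 81
P[13] = 2·max(11,54) = 2·54 = 108
P[14] = 2·max(12,81) = 2·81 = 162
P[15] = 3·max(12,81) = 3·81 = 243
P[16] = 2·max(14,162) = 2·162 = 324
P[17] = 2·max(15,243) = 2·243 = 486
P[18] = 3·max(15,243) = 3·243 = 729
P[19] = 2·max(17,486) = 2·486 = 972
One optimal split: 3 + 3 + 3 + 3 + 3 + 2 + 2; product 3·3·3·3·3·2·2 = 972.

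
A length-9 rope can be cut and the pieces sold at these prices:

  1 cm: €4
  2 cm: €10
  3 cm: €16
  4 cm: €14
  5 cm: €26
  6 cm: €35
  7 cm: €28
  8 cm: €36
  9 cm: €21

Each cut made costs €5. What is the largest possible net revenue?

46

Let r[k] be the best obtainable value from length k. For each k, try every first piece i and keep the best of price[i] + r[k−i] minus the 5 cut fee when i<k.
r[1] = 4
r[2] = max(4+4-5, 10+0) = 10
r[3] = max(4+10-5, 10+4-5, 16+0) = 16
r[4] = max(4+16-5, 10+10-5, 16+4-5, 14+0) = 15
r[5] = max(4+15-5, 10+16-5, 16+10-5, 14+4-5, 26+0) = 26
r[6] = max(4+26-5, 10+15-5, 16+16-5, 14+10-5, 26+4-5, 35+0) = 35
r[7] = max(4+35-5, 10+26-5, 16+15-5, …, 35+4-5, 28+0) = 34
r[8] = max(4+34-5, 10+35-5, 16+26-5, …, 28+4-5, 36+0) = 40
r[9] = max(4+40-5, 10+34-5, 16+35-5, …, 36+4-5, 21+0) = 46
One optimal plan: pieces 6 + 3 (1 cut) → €51 − €5 = €46.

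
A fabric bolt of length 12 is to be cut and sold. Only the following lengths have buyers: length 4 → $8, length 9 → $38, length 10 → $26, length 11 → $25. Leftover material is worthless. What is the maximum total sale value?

38

Build r[k] bottom-up: r[k] = max over allowed piece i of (p[i] + r[k−i]).
r[1] = 0
r[2] = 0
r[3] = 0
r[4] = 8
r[5] = 8
r[6] = 8
r[7] = 8
r[8] = 16  (first piece 4, then r[4]=8)
r[9] = 38
r[10] = 38
r[11] = 38
r[12] = 38
One optimal cutting: pieces 9 with 3 yards of scrap → $38.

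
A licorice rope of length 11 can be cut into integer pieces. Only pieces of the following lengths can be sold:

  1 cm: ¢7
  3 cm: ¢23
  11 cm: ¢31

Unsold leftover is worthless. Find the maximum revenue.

83

Build f[k] bottom-up: f[k] = max over allowed piece i of (p[i] + f[k−i]).
f[1] = 7
f[2] = 14  (first piece 1, then f[1]=7)
f[3] = max(7+14, 23+0) = 23
f[4] = max(7+23, 23+7) = 30
f[5] = max(7+30, 23+14) = 37
f[6] = max(7+37, 23+23) = 46
f[7] = max(7+46, 23+30) = 53
f[8] = max(7+53, 23+37) = 60
f[9] = max(7+60, 23+46) = 69
f[10] = max(7+69, 23+53) = 76
f[11] = max(7+76, 23+60, 31+0) = 83
One optimal cutting: 3 + 3 + 3 + 1 + 1 → ¢83.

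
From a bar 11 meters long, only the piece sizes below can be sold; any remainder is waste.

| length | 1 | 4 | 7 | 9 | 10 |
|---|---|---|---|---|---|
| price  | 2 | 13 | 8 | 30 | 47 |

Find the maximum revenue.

49

Consider every possible first cut. r[k] is the best of p[i]+r[k−i] over all sellable i≤k.
r[1] = 2
r[2] = 4  (first piece 1, then r[1]=2)
r[3] = 6  (first piece 1, then r[2]=4)
r[4] = 13
r[5] = 15  (first piece 1, then r[4]=13)
r[6] = 17  (first piece 1, then r[5]=15)
r[7] = 19  (first piece 1, then r[6]=17)
r[8] = 26  (first piece 4, then r[4]=13)
r[9] = 30
r[10] = 47
r[11] = 49  (first piece 1, then r[10]=47)
One optimal cutting: 10 + 1 → €49.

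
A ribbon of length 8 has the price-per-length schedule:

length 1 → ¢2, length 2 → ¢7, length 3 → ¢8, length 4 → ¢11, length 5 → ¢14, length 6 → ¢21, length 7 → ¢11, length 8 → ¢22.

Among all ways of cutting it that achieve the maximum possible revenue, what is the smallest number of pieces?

2

Let r[k] be the best obtainable value from length k. For each k, try every first piece i and keep the best of price[i] + r[k−i].
r[1] = 2
r[2] = max(2+2, 7+0) = 7
r[3] = max(2+7, 7+2, 8+0) = 9
r[4] = max(2+9, 7+7, 8+2, 11+0) = 14
r[5] = max(2+14, 7+9, 8+7, 11+2, 14+0) = 16
r[6] = max(2+16, 7+14, 8+9, 11+7, 14+2, 21+0) = 21
r[7] = max(2+21, 7+16, 8+14, …, 21+2, 11+0) = 23
r[8] = max(2+23, 7+21, 8+16, …, 11+2, 22+0) = 28
Maximum revenue is ¢28.
Now minimize piece count subject to staying optimal: for each k, pieces[k] = 1 + min over i with p[i]+r[k−i]=r[k] of pieces[k−i].
pieces[5] = 3
pieces[6] = 1
pieces[7] = 2
pieces[8] = 2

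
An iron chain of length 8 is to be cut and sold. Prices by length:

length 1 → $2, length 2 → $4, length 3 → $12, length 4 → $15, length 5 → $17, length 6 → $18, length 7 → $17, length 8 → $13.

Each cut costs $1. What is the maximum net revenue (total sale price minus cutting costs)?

Let v[k] be the best obtainable value from length k. For each k, try every first piece i and keep the best of price[i] + v[k−i] minus the 1 cut fee when i<k.
v[1] = 2
v[2] = 4
v[3] = 12
v[4] = 15
v[5] = 17
v[6] = 23  (first piece 3, then v[3]=12)
v[7] = 26  (first piece 3, then v[4]=15)
v[8] = 29  (first piece 4, then v[4]=15)
One optimal plan: pieces 4 + 4 (1 cut) → $30 − $1 = $29.

29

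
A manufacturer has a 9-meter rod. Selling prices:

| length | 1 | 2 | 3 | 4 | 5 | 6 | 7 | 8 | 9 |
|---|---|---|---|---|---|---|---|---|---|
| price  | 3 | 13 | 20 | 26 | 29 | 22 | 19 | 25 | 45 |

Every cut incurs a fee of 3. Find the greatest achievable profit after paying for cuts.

Build r[k] bottom-up: r[k] = max over allowed piece i of (p[i] + r[k−i]) − 3 per cut.
r[1] = 3
r[2] = 13
r[3] = 20
r[4] = 26
r[5] = 30  (first piece 2, then r[3]=20)
r[6] = 37  (first piece 3, then r[3]=20)
r[7] = 43  (first piece 3, then r[4]=26)
r[8] = 49  (first piece 4, then r[4]=26)
r[9] = 54  (first piece 3, then r[6]=37)
One optimal plan: pieces 3 + 3 + 3 (2 cuts) → 60 − 6 = 54.

54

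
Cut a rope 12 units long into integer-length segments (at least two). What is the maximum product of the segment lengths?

Define g[k] = max over 1≤i<k of i · max(k−i, g[k−i]); the inner max lets the remainder stay uncut if that's better.
g[2] = 1*max(1,0) = 1*1 = 1
g[3] = max(1*2, 2*1) = 2
g[4] = max(1*3, 2*2, 3*1) = 4
g[5] = max(1*4, 2*3, 3*2, 4*1) = 6
g[6] = max(1*6, 2*4, 3*3, 4*2, 5*1) = 9
g[7] = max(1*9, 2*6, 3*4, 4*3, 5*2, 6*1) = 12
g[8] = max(1*12, 2*9, 3*6, …, 6*2, 7*1) = 18
g[9] = max(1*18, 2*12, 3*9, …, 7*2, 8*1) = 27
g[10] = max(1*27, 2*18, 3*12, …, 8*2, 9*1) = 36
g[11] = max(1*36, 2*27, 3*18, …, 9*2, 10*1) = 54
g[12] = max(1*54, 2*36, 3*27, …, 10*2, 11*1) = 81
One optimal split: 3 + 3 + 3 + 3; product 3*3*3*3 = 81.

81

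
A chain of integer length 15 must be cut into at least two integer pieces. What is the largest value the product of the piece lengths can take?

243

Fill m[k] for k=2..15: at each k try every first piece i and multiply by the better of (k−i) uncut or m[k−i].
Small cases: m[2]=1, m[3]=2, m[4]=4, m[5]=6, m[6]=9, m[7]=12, m[8]=18.
m[9] = 3×max(6,9) = 3×9 = 27
m[10] = 2×max(8,18) = 2×18 = 36
m[11] = 2×max(9,27) = 2×27 = 54
m[12] = 3×max(9,27) = 3×27 = 81
m[13] = 2×max(11,54) = 2×54 = 108
m[14] = 2×max(12,81) = 2×81 = 162
m[15] = 3×max(12,81) = 3×81 = 243
One optimal split: 3 + 3 + 3 + 3 + 3; product 3×3×3×3×3 = 243.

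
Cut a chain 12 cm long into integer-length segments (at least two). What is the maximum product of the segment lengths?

81

Let m[k] be the best product for length k (with at least one cut). For each first piece i, the rest contributes max(k−i, m[k−i]).
Small cases: m[2]=1, m[3]=2, m[4]=4, m[5]=6, m[6]=9.
m[7] = 2×max(5,6) = 2×6 = 12
m[8] = 2×max(6,9) = 2×9 = 18
m[9] = 3×max(6,9) = 3×9 = 27
m[10] = 2×max(8,18) = 2×18 = 36
m[11] = 2×max(9,27) = 2×27 = 54
m[12] = 3×max(9,27) = 3×27 = 81
One optimal split: 3 + 3 + 3 + 3; product 3×3×3×3 = 81.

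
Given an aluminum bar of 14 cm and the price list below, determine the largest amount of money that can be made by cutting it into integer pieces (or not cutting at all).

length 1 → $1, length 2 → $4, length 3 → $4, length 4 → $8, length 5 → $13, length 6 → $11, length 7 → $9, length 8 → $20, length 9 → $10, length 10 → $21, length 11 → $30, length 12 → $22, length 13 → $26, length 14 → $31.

Consider every possible first cut. best[k] is the best of p[i]+best[k−i] over all sellable i≤k.
best[1] = 1
best[2] = max(1+1, 4+0) = 4
best[3] = max(1+4, 4+1, 4+0) = 5
best[4] = max(1+5, 4+4, 4+1, 8+0) = 8
best[5] = max(1+8, 4+5, 4+4, 8+1, 13+0) = 13
best[6] = max(1+13, 4+8, 4+5, 8+4, 13+1, 11+0) = 14
best[7] = max(1+14, 4+13, 4+8, …, 11+1, 9+0) = 17
best[8] = max(1+17, 4+14, 4+13, …, 9+1, 20+0) = 20
best[9] = max(1+20, 4+17, 4+14, …, 20+1, 10+0) = 21
best[10] = max(1+21, 4+20, 4+17, …, 10+1, 21+0) = 26
best[11] = max(1+26, 4+21, 4+20, …, 21+1, 30+0) = 30
best[12] = max(1+30, 4+26, 4+21, …, 30+1, 22+0) = 31
best[13] = max(1+31, 4+30, 4+26, …, 22+1, 26+0) = 34
best[14] = max(1+34, 4+31, 4+30, …, 26+1, 31+0) = 35
One optimal cutting: 11 + 2 + 1 → $30 + $4 + $1 = $35.

35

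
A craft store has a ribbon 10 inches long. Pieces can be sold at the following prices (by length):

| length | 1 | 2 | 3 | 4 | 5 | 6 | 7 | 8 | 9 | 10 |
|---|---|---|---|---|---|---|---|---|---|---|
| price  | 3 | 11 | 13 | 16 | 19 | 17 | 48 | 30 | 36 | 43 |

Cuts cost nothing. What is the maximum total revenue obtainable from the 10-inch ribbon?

Let R[k] be the best obtainable value from length k. For each k, try every first piece i and keep the best of price[i] + R[k−i].
R[1] = 3
R[2] = 11
R[3] = 14  (first piece 1, then R[2]=11)
R[4] = 22  (first piece 2, then R[2]=11)
R[5] = 25  (first piece 1, then R[4]=22)
R[6] = 33  (first piece 2, then R[4]=22)
R[7] = 48
R[8] = 51  (first piece 1, then R[7]=48)
R[9] = 59  (first piece 2, then R[7]=48)
R[10] = 62  (first piece 1, then R[9]=59)
One optimal cutting: 7 + 2 + 1 → ¢48 + ¢11 + ¢3 = ¢62.

62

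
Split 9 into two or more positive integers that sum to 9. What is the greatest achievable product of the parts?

Define m[k] = max over 1≤i<k of i · max(k−i, m[k−i]); the inner max lets the remainder stay uncut if that's better.
m[2] = 1·max(1,0) = 1·1 = 1
m[3] = max(1·2, 2·1) = 2
m[4] = max(1·3, 2·2, 3·1) = 4
m[5] = max(1·4, 2·3, 3·2, 4·1) = 6
m[6] = max(1·6, 2·4, 3·3, 4·2, 5·1) = 9
m[7] = max(1·9, 2·6, 3·4, 4·3, 5·2, 6·1) = 12
m[8] = max(1·12, 2·9, 3·6, …, 6·2, 7·1) = 18
m[9] = max(1·18, 2·12, 3·9, …, 7·2, 8·1) = 27
One optimal split: 3 + 3 + 3; product 3·3·3 = 27.

27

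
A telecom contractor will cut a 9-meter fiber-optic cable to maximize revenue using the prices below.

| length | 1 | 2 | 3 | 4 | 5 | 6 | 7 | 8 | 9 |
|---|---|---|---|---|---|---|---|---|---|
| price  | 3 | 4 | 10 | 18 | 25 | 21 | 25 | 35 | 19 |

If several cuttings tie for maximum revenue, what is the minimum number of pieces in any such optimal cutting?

2

Build r[k] bottom-up: r[k] = max over allowed piece i of (p[i] + r[k−i]).
r[1] = 3
r[2] = max(3+3, 4+0) = 6
r[3] = max(3+6, 4+3, 10+0) = 10
r[4] = max(3+10, 4+6, 10+3, 18+0) = 18
r[5] = max(3+18, 4+10, 10+6, 18+3, 25+0) = 25
r[6] = max(3+25, 4+18, 10+10, 18+6, 25+3, 21+0) = 28
r[7] = max(3+28, 4+25, 10+18, …, 21+3, 25+0) = 31
r[8] = max(3+31, 4+28, 10+25, …, 25+3, 35+0) = 36
r[9] = max(3+36, 4+31, 10+28, …, 35+3, 19+0) = 43
Maximum revenue is $43.
Now minimize piece count subject to staying optimal: for each k, pieces[k] = 1 + min over i with p[i]+r[k−i]=r[k] of pieces[k−i].
pieces[6] = 2
pieces[7] = 3
pieces[8] = 2
pieces[9] = 2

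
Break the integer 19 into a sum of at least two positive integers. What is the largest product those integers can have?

972

Fill prod[k] for k=2..19: at each k try every first piece i and multiply by the better of (k−i) uncut or prod[k−i].
prod[2] = 1*max(1,0) = 1*1 = 1
prod[3] = max(1*2, 2*1) = 2
prod[4] = max(1*3, 2*2, 3*1) = 4
prod[5] = max(1*4, 2*3, 3*2, 4*1) = 6
prod[6] = max(1*6, 2*4, 3*3, 4*2, 5*1) = 9
prod[7] = max(1*9, 2*6, 3*4, 4*3, 5*2, 6*1) = 12
prod[8] = max(1*12, 2*9, 3*6, …, 6*2, 7*1) = 18
prod[9] = max(1*18, 2*12, 3*9, …, 7*2, 8*1) = 27
prod[10] = max(1*27, 2*18, 3*12, …, 8*2, 9*1) = 36
prod[11] = max(1*36, 2*27, 3*18, …, 9*2, 10*1) = 54
prod[12] = max(1*54, 2*36, 3*27, …, 10*2, 11*1) = 81
prod[13] = max(1*81, 2*54, 3*36, …, 11*2, 12*1) = 108
prod[14] = max(1*108, 2*81, 3*54, …, 12*2, 13*1) = 162
prod[15] = max(1*162, 2*108, 3*81, …, 13*2, 14*1) = 243
prod[16] = max(1*243, 2*162, 3*108, …, 14*2, 15*1) = 324
prod[17] = max(1*324, 2*243, 3*162, …, 15*2, 16*1) = 486
prod[18] = max(1*486, 2*324, 3*243, …, 16*2, 17*1) = 729
prod[19] = max(1*729, 2*486, 3*324, …, 17*2, 18*1) = 972
One optimal split: 3 + 3 + 3 + 3 + 3 + 2 + 2; product 3*3*3*3*3*2*2 = 972.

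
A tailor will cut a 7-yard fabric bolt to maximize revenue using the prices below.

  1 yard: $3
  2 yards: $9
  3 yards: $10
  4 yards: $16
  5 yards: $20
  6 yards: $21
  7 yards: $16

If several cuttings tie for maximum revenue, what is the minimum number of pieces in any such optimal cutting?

Let r[k] be the best obtainable value from length k. For each k, try every first piece i and keep the best of price[i] + r[k−i].
r[1] = 3
r[2] = 9
r[3] = 12  (first piece 1, then r[2]=9)
r[4] = 18  (first piece 2, then r[2]=9)
r[5] = 21  (first piece 1, then r[4]=18)
r[6] = 27  (first piece 2, then r[4]=18)
r[7] = 30  (first piece 1, then r[6]=27)
Maximum revenue is $30.
Now minimize piece count subject to staying optimal: for each k, pieces[k] = 1 + min over i with p[i]+r[k−i]=r[k] of pieces[k−i].
pieces[4] = 2
pieces[5] = 3
pieces[6] = 3
pieces[7] = 4

4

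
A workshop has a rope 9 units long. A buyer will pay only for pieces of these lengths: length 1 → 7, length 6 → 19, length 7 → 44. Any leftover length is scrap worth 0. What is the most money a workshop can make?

Consider every possible first cut. r[k] is the best of p[i]+r[k−i] over all sellable i≤k.
r[1] = 7
r[2] = 14  (first piece 1, then r[1]=7)
r[3] = 21  (first piece 1, then r[2]=14)
r[4] = 28  (first piece 1, then r[3]=21)
r[5] = 35  (first piece 1, then r[4]=28)
r[6] = 42  (first piece 1, then r[5]=35)
r[7] = 49  (first piece 1, then r[6]=42)
r[8] = 56  (first piece 1, then r[7]=49)
r[9] = 63  (first piece 1, then r[8]=56)
One optimal cutting: 1 + 1 + 1 + 1 + 1 + 1 + 1 + 1 + 1 → 63.

63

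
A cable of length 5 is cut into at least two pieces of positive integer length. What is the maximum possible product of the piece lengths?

6

Let f[k] be the best product for length k (with at least one cut). For each first piece i, the rest contributes max(k−i, f[k−i]).
f[2] = 1·max(1,0) = 1·1 = 1
f[3] = max(1·2, 2·1) = 2
f[4] = max(1·3, 2·2, 3·1) = 4
f[5] = max(1·4, 2·3, 3·2, 4·1) = 6
One optimal split: 3 + 2; product 3·2 = 6.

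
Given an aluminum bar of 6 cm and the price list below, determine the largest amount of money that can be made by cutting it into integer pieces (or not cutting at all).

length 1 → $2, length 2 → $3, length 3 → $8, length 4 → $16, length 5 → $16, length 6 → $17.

Consider every possible first cut. v[k] is the best of p[i]+v[k−i] over all sellable i≤k.
v[1] = 2
v[2] = 4  (first piece 1, then v[1]=2)
v[3] = 8
v[4] = 16
v[5] = 18  (first piece 1, then v[4]=16)
v[6] = 20  (first piece 1, then v[5]=18)
One optimal cutting: 4 + 1 + 1 → $16 + $2 + $2 = $20.

20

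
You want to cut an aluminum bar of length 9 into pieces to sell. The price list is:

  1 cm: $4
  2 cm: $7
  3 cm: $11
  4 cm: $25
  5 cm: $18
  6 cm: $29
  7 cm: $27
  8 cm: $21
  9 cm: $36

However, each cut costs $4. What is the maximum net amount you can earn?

Build r[k] bottom-up: r[k] = max over allowed piece i of (p[i] + r[k−i]) − 4 per cut.
r[1] = 4
r[2] = max(4+4-4, 7+0) = 7
r[3] = max(4+7-4, 7+4-4, 11+0) = 11
r[4] = max(4+11-4, 7+7-4, 11+4-4, 25+0) = 25
r[5] = max(4+25-4, 7+11-4, 11+7-4, 25+4-4, 18+0) = 25
r[6] = max(4+25-4, 7+25-4, 11+11-4, 25+7-4, 18+4-4, 29+0) = 29
r[7] = max(4+29-4, 7+25-4, 11+25-4, …, 29+4-4, 27+0) = 32
r[8] = max(4+32-4, 7+29-4, 11+25-4, …, 27+4-4, 21+0) = 46
r[9] = max(4+46-4, 7+32-4, 11+29-4, …, 21+4-4, 36+0) = 46
One optimal plan: pieces 4 + 4 + 1 (2 cuts) → $54 − $8 = $46.

46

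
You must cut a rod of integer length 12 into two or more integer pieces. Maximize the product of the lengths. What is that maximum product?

81

Fill P[k] for k=2..12: at each k try every first piece i and multiply by the better of (k−i) uncut or P[k−i].
Small cases: P[2]=1, P[3]=2, P[4]=4, P[5]=6, P[6]=9.
P[7] = 2×max(5,6) = 2×6 = 12
P[8] = 2×max(6,9) = 2×9 = 18
P[9] = 3×max(6,9) = 3×9 = 27
P[10] = 2×max(8,18) = 2×18 = 36
P[11] = 2×max(9,27) = 2×27 = 54
P[12] = 3×max(9,27) = 3×27 = 81
One optimal split: 3 + 3 + 3 + 3; product 3×3×3×3 = 81.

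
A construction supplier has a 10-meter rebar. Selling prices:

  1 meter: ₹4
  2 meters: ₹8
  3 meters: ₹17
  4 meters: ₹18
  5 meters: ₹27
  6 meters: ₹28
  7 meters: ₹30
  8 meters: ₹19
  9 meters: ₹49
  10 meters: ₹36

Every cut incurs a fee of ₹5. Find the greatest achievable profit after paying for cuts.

49

Build v[k] bottom-up: v[k] = max over allowed piece i of (p[i] + v[k−i]) − 5 per cut.
v[1] = 4
v[2] = max(4+4-5, 8+0) = 8
v[3] = max(4+8-5, 8+4-5, 17+0) = 17
v[4] = max(4+17-5, 8+8-5, 17+4-5, 18+0) = 18
v[5] = max(4+18-5, 8+17-5, 17+8-5, 18+4-5, 27+0) = 27
v[6] = max(4+27-5, 8+18-5, 17+17-5, 18+8-5, 27+4-5, 28+0) = 29
v[7] = max(4+29-5, 8+27-5, 17+18-5, …, 28+4-5, 30+0) = 30
v[8] = max(4+30-5, 8+29-5, 17+27-5, …, 30+4-5, 19+0) = 39
v[9] = max(4+39-5, 8+30-5, 17+29-5, …, 19+4-5, 49+0) = 49
v[10] = max(4+49-5, 8+39-5, 17+30-5, …, 49+4-5, 36+0) = 49
One optimal plan: pieces 5 + 5 (1 cut) → ₹54 − ₹5 = ₹49.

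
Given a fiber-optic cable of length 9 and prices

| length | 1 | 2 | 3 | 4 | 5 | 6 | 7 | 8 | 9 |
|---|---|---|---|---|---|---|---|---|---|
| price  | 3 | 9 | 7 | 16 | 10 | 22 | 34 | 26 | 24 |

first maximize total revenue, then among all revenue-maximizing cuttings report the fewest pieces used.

Consider every possible first cut. r[k] is the best of p[i]+r[k−i] over all sellable i≤k.
r[1] = 3
r[2] = max(3+3, 9+0) = 9
r[3] = max(3+9, 9+3, 7+0) = 12
r[4] = max(3+12, 9+9, 7+3, 16+0) = 18
r[5] = max(3+18, 9+12, 7+9, 16+3, 10+0) = 21
r[6] = max(3+21, 9+18, 7+12, 16+9, 10+3, 22+0) = 27
r[7] = max(3+27, 9+21, 7+18, …, 22+3, 34+0) = 34
r[8] = max(3+34, 9+27, 7+21, …, 34+3, 26+0) = 37
r[9] = max(3+37, 9+34, 7+27, …, 26+3, 24+0) = 43
Maximum revenue is $43.
Now minimize piece count subject to staying optimal: for each k, pieces[k] = 1 + min over i with p[i]+r[k−i]=r[k] of pieces[k−i].
pieces[6] = 3
pieces[7] = 1
pieces[8] = 2
pieces[9] = 2

2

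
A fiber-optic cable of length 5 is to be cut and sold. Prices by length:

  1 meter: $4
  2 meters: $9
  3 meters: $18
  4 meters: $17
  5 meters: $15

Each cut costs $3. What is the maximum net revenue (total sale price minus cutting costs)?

Consider every possible first cut. v[k] is the best of p[i]+v[k−i] over all sellable i≤k, charging 3 whenever i<k.
v[1] = 4
v[2] = 9
v[3] = 18
v[4] = 19  (first piece 1, then v[3]=18)
v[5] = 24  (first piece 2, then v[3]=18)
One optimal plan: pieces 3 + 2 (1 cut) → $27 − $3 = $24.

24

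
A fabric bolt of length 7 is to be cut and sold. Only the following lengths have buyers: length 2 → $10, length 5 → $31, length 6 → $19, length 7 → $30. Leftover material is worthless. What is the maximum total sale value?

Consider every possible first cut. f[k] is the best of p[i]+f[k−i] over all sellable i≤k.
f[1] = 0
f[2] = 10
f[3] = 10
f[4] = 20  (first piece 2, then f[2]=10)
f[5] = 31
f[6] = 31
f[7] = 41  (first piece 2, then f[5]=31)
One optimal cutting: 5 + 2 → $41.

41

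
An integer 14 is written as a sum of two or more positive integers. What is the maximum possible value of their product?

162

Fill g[k] for k=2..14: at each k try every first piece i and multiply by the better of (k−i) uncut or g[k−i].
Small cases: g[2]=1, g[3]=2, g[4]=4, g[5]=6, g[6]=9, g[7]=12.
g[8] = max(1*12, 2*9, 3*6, …, 6*2, 7*1) = 18
g[9] = max(1*18, 2*12, 3*9, …, 7*2, 8*1) = 27
g[10] = max(1*27, 2*18, 3*12, …, 8*2, 9*1) = 36
g[11] = max(1*36, 2*27, 3*18, …, 9*2, 10*1) = 54
g[12] = max(1*54, 2*36, 3*27, …, 10*2, 11*1) = 81
g[13] = max(1*81, 2*54, 3*36, …, 11*2, 12*1) = 108
g[14] = max(1*108, 2*81, 3*54, …, 12*2, 13*1) = 162
One optimal split: 3 + 3 + 3 + 3 + 2; product 3*3*3*3*2 = 162.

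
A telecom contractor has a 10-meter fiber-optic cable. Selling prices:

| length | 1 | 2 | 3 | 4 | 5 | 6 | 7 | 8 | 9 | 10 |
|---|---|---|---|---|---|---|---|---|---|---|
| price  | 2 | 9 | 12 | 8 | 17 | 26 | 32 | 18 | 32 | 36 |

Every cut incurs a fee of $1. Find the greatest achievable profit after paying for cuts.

Consider every possible first cut. v[k] is the best of p[i]+v[k−i] over all sellable i≤k, charging 1 whenever i<k.
v[1] = 2
v[2] = max(2+2-1, 9+0) = 9
v[3] = max(2+9-1, 9+2-1, 12+0) = 12
v[4] = max(2+12-1, 9+9-1, 12+2-1, 8+0) = 17
v[5] = max(2+17-1, 9+12-1, 12+9-1, 8+2-1, 17+0) = 20
v[6] = max(2+20-1, 9+17-1, 12+12-1, 8+9-1, 17+2-1, 26+0) = 26
v[7] = max(2+26-1, 9+20-1, 12+17-1, …, 26+2-1, 32+0) = 32
v[8] = max(2+32-1, 9+26-1, 12+20-1, …, 32+2-1, 18+0) = 34
v[9] = max(2+34-1, 9+32-1, 12+26-1, …, 18+2-1, 32+0) = 40
v[10] = max(2+40-1, 9+34-1, 12+32-1, …, 32+2-1, 36+0) = 43
One optimal plan: pieces 7 + 3 (1 cut) → $44 − $1 = $43.

43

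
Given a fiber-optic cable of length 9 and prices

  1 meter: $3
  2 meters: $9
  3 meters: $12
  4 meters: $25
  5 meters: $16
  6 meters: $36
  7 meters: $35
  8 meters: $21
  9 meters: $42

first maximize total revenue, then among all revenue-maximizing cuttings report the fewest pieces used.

Consider every possible first cut. r[k] is the best of p[i]+r[k−i] over all sellable i≤k.
r[1] = 3
r[2] = max(3+3, 9+0) = 9
r[3] = max(3+9, 9+3, 12+0) = 12
r[4] = max(3+12, 9+9, 12+3, 25+0) = 25
r[5] = max(3+25, 9+12, 12+9, 25+3, 16+0) = 28
r[6] = max(3+28, 9+25, 12+12, 25+9, 16+3, 36+0) = 36
r[7] = max(3+36, 9+28, 12+25, …, 36+3, 35+0) = 39
r[8] = max(3+39, 9+36, 12+28, …, 35+3, 21+0) = 50
r[9] = max(3+50, 9+39, 12+36, …, 21+3, 42+0) = 53
Maximum revenue is $53.
Now minimize piece count subject to staying optimal: for each k, pieces[k] = 1 + min over i with p[i]+r[k−i]=r[k] of pieces[k−i].
pieces[6] = 1
pieces[7] = 2
pieces[8] = 2
pieces[9] = 3

3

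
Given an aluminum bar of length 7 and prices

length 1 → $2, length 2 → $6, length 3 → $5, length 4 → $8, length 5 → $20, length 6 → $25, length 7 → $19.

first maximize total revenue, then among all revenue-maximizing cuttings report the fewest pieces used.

2

Consider every possible first cut. r[k] is the best of p[i]+r[k−i] over all sellable i≤k.
r[1] = 2
r[2] = 6
r[3] = 8  (first piece 1, then r[2]=6)
r[4] = 12  (first piece 2, then r[2]=6)
r[5] = 20
r[6] = 25
r[7] = 27  (first piece 1, then r[6]=25)
Maximum revenue is $27.
Now minimize piece count subject to staying optimal: for each k, pieces[k] = 1 + min over i with p[i]+r[k−i]=r[k] of pieces[k−i].
pieces[4] = 2
pieces[5] = 1
pieces[6] = 1
pieces[7] = 2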